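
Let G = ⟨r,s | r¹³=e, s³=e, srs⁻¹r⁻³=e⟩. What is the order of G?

Enumerate words in the generators, reducing via the relations: the distinct elements are
  {e, r, s, rs, r², r³, r⁴, r⁵, r⁶, r⁷, r⁸, r⁹, s², rs², r²s, r³s, r¹², r¹¹, r¹⁰, r⁴s, r⁵s, r⁶s, r⁷s, r⁸s, r⁹s, r²s², r³s², r¹²s, r¹¹s, r¹⁰s, r⁴s², r⁵s², r⁶s², r⁷s², r⁸s², r⁹s², r¹²s², r¹¹s², r¹⁰s²}.
No further products give new elements, so |G| = 39.

Answer: 39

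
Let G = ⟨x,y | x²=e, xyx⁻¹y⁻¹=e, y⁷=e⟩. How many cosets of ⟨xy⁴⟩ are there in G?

First find ord(xy⁴) by computing successive powers:
  (xy⁴)¹ = xy⁴, (xy⁴)² = y, (xy⁴)³ = xy⁵, (xy⁴)⁴ = y², (xy⁴)⁵ = xy⁶, (xy⁴)⁶ = y³, (xy⁴)⁷ = x, (xy⁴)⁸ = y⁴, (xy⁴)⁹ = xy, (xy⁴)¹⁰ = y⁵, (xy⁴)¹¹ = xy², (xy⁴)¹² = y⁶, (xy⁴)¹³ = xy³, (xy⁴)¹⁴ = e.
So |⟨xy⁴⟩| = ord(xy⁴) = 14. With |G| = 14, by Lagrange [G : ⟨xy⁴⟩] = 14/14 = 1.

Answer: 1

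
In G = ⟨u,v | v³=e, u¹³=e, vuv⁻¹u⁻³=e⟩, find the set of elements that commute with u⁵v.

⟨u⁵v⟩ ⊆ C_G(u⁵v) since powers of u⁵v commute with u⁵v; so |C_G(u⁵v)| ≥ |⟨u⁵v⟩| = 3.
By orbit–stabilizer, |C_G(u⁵v)| = |G| / |conj. class of u⁵v| = 39 / 13 = 3.
The 3 elements commuting with u⁵v are {e, u⁵v, u⁷v²}.

Answer: {e, u⁵v, u⁷v²}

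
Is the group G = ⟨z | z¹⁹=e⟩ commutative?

G has a single generator, so G is cyclic and hence abelian.

Answer: Yes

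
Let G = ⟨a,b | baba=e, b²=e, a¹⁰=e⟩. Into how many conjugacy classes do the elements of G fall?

The conjugacy classes (representative and size) are:
  [e] (size 1), [a] (size 2), [a²] (size 2), [a³] (size 2), [a⁴] (size 2), [a⁵] (size 1), [a²b] (size 5), [a³b] (size 5).
Class equation: 1 + 2 + 2 + 2 + 2 + 1 + 5 + 5 = 20 = |G|. So G has 8 conjugacy classes.

Answer: 8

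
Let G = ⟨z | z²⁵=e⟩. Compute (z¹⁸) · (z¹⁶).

Compute (z¹⁸) · (z¹⁶) by multiplying left to right and reducing via the relations at each step:
  (z¹⁸) · z¹⁶ = z⁹

Answer: z⁹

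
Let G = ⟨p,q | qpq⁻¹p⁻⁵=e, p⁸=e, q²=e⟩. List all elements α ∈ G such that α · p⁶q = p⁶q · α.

⟨p⁶q⟩ ⊆ C_G(p⁶q) since powers of p⁶q commute with p⁶q; so |C_G(p⁶q)| ≥ |⟨p⁶q⟩| = 4.
By orbit–stabilizer, |C_G(p⁶q)| = |G| / |conj. class of p⁶q| = 16 / 2 = 8.
The 8 elements commuting with p⁶q are {e, p², p⁴, p⁶, q, p⁶q, p²q, p⁴q}.

Answer: {e, p², p⁴, p⁶, q, p⁶q, p²q, p⁴q}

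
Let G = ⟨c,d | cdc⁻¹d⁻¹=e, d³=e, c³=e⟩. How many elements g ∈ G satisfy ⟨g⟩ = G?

⟨g⟩ = G would require ord(g) = |G| = 9, but the maximum element order in G is 3 < 9. So G is not cyclic and no single element generates it: the count is 0.

Answer: 0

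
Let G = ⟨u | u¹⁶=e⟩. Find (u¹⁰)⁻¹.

The order of (u¹⁰) is 8 (smallest k with (u¹⁰)ᵏ = e), so (u¹⁰)⁻¹ = (u¹⁰)⁷ = u⁶.
Check: (u¹⁰) · (u⁶) → (u¹⁰) · u⁶ = e, giving e as required.

Answer: u⁶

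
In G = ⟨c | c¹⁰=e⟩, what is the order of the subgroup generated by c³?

|⟨c³⟩| equals the order of c³. Compute successive powers until reaching e:
  (c³)¹ = c³, (c³)² = c⁶, (c³)³ = c⁹, (c³)⁴ = c², (c³)⁵ = c⁵, (c³)⁶ = c⁸, (c³)⁷ = c, (c³)⁸ = c⁴, (c³)⁹ = c⁷, (c³)¹⁰ = e.
The smallest positive k with (c³)ᵏ = e is 10, so |⟨c³⟩| = 10.

Answer: 10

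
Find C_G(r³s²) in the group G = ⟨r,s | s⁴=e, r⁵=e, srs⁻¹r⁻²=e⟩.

⟨r³s²⟩ ⊆ C_G(r³s²) since powers of r³s² commute with r³s²; so |C_G(r³s²)| ≥ |⟨r³s²⟩| = 2.
By orbit–stabilizer, |C_G(r³s²)| = |G| / |conj. class of r³s²| = 20 / 5 = 4.
The 4 elements commuting with r³s² are {e, rs, r²s³, r³s²}.

Answer: {e, rs, r²s³, r³s²}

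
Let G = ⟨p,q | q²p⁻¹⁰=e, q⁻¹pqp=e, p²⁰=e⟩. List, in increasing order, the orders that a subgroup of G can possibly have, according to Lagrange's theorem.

|G| = 40 = 2³ · 5. By Lagrange's theorem the order of any subgroup divides 40; the divisors of 40 are 1, 2, 4, 5, 8, 10, 20, 40.

Answer: 1, 2, 4, 5, 8, 10, 20, 40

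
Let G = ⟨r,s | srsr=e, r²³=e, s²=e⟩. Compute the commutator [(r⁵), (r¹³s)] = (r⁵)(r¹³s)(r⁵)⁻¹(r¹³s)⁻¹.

[(r⁵), (r¹³s)] = (r⁵)·(r¹³s)·(r⁵)⁻¹·(r¹³s)⁻¹.
  (r⁵) · (r¹³s) = r¹⁸s
  (r¹⁸s) · (r¹⁸) = s
  s · (r¹³s) = r¹⁰

Answer: r¹⁰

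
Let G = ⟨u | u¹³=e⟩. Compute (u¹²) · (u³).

Compute (u¹²) · (u³) by multiplying left to right and reducing via the relations at each step:
  (u¹²) · u³ = u²

Answer: u²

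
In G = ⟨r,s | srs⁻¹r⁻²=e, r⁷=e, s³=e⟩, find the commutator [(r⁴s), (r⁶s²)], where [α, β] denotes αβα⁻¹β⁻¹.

[(r⁴s), (r⁶s²)] = (r⁴s)·(r⁶s²)·(r⁴s)⁻¹·(r⁶s²)⁻¹.
  (r⁴s) · (r⁶s²) = r²
  (r²) · (r⁵s²) = s²
  (s²) · (r²s) = r

Answer: r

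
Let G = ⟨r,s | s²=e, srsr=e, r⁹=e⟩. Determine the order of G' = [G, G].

G' = [G, G] is generated by all commutators. The generator-pair commutators are: [r, s] = r².
The subgroup they normally generate is {e, r, r², r³, r⁴, r⁵, r⁶, r⁷, r⁸}, of order 9.
Check: |G/G'| = 18/9 = 2 is the order of the abelianisation.

Answer: 9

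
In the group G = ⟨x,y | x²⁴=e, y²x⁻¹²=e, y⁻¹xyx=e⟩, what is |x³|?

Compute successive powers until reaching e:
  (x³)¹ = x³, (x³)² = x⁶, (x³)³ = x⁹, (x³)⁴ = x¹², (x³)⁵ = x¹⁵, (x³)⁶ = x¹⁸, (x³)⁷ = x²¹, (x³)⁸ = e.
The smallest positive k with (x³)ᵏ = e is 8.

Answer: 8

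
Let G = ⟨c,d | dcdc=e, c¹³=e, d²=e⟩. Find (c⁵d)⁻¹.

The order of (c⁵d) is 2 (smallest k with (c⁵d)ᵏ = e), so (c⁵d)⁻¹ = (c⁵d)¹ = c⁵d.
Check: (c⁵d) · (c⁵d) → (c⁵d) · c⁵ = d;   d · d = e, giving e as required.

Answer: c⁵d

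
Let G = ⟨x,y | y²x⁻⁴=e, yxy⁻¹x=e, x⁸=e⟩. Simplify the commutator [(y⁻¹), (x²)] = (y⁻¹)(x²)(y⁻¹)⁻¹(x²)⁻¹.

[(y⁻¹), (x²)] = (y⁻¹)·(x²)·(y⁻¹)⁻¹·(x²)⁻¹.
  (y⁻¹) · (x²) = x²y
  (x²y) · y = x⁶
  (x⁶) · (x⁶) = x⁴

Answer: x⁴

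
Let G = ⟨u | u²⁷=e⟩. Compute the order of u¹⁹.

Compute successive powers until reaching e:
  (u¹⁹)¹ = u¹⁹, (u¹⁹)² = u¹¹, (u¹⁹)³ = u³, (u¹⁹)⁴ = u²², (u¹⁹)⁵ = u¹⁴, (u¹⁹)⁶ = u⁶, (u¹⁹)⁷ = u²⁵, (u¹⁹)⁸ = u¹⁷, (u¹⁹)⁹ = u⁹, (u¹⁹)¹⁰ = u, (u¹⁹)¹¹ = u²⁰, (u¹⁹)¹² = u¹², (u¹⁹)¹³ = u⁴, (u¹⁹)¹⁴ = u²³, (u¹⁹)¹⁵ = u¹⁵, (u¹⁹)¹⁶ = u⁷, (u¹⁹)¹⁷ = u²⁶, (u¹⁹)¹⁸ = u¹⁸, (u¹⁹)¹⁹ = u¹⁰, (u¹⁹)²⁰ = u², (u¹⁹)²¹ = u²¹, (u¹⁹)²² = u¹³, (u¹⁹)²³ = u⁵, (u¹⁹)²⁴ = u²⁴, (u¹⁹)²⁵ = u¹⁶, (u¹⁹)²⁶ = u⁸, (u¹⁹)²⁷ = e.
The smallest positive k with (u¹⁹)ᵏ = e is 27.

Answer: 27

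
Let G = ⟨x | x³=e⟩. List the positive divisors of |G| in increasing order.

|G| = 3 = 3. By Lagrange's theorem the order of any subgroup divides 3; the divisors of 3 are 1, 3.

Answer: 1, 3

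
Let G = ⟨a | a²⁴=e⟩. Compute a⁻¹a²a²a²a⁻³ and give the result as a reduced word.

Multiply left to right, reducing at each step:
  (a²³) · a² = a
  a · a² = a³
  (a³) · a² = a⁵
  (a⁵) · a⁻³ = a²

Answer: a²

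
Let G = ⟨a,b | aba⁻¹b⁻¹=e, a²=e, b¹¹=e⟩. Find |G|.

Enumerate words in the generators, reducing via the relations: the distinct elements are
  {a, b, e, ab, b², b³, b⁴, b⁵, b⁶, b⁷, b⁸, b⁹, ab², ab³, ab⁴, ab⁵, ab⁶, ab⁷, ab⁸, ab⁹, b¹⁰, ab¹⁰}.
No further products give new elements, so |G| = 22.

Answer: 22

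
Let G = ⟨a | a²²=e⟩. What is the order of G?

G is generated by a single element, so G is cyclic. The relator gives a²² = e and no smaller power is forced to be e, so the 22 powers {a, e, a², a³, a⁴, a⁵, a⁶, a⁷, a⁸, a⁹, a²¹, a²⁰, a¹², a¹³, a¹¹, a¹⁰, a¹⁴, a¹⁵, a¹⁶, a¹⁷, a¹⁸, a¹⁹} are distinct. Hence |G| = 22.

Answer: 22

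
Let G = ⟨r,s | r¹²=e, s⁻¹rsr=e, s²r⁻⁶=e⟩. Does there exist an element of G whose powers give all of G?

Every cyclic group is abelian. But r·s = rs while s·r = r⁵s⁻¹, so r·s ≠ s·r and G is not abelian. Hence G is not cyclic.

Answer: No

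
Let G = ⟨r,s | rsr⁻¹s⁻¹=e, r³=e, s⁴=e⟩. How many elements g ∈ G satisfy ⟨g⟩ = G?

G is cyclic of order 12. An element generates G iff its order is 12, and a cyclic group of order 12 has exactly φ(12) = 4 such elements.

Answer: 4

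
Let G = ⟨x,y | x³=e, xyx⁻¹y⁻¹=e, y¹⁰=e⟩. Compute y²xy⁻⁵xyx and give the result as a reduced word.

Multiply left to right, reducing at each step:
  (y²) · x = xy²
  (xy²) · y⁻⁵ = xy⁷
  (xy⁷) · x = x²y⁷
  (x²y⁷) · y = x²y⁸
  (x²y⁸) · x = y⁸

Answer: y⁸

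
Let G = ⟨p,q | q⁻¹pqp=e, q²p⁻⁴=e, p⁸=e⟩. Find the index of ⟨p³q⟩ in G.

First find ord(p³q) by computing successive powers:
  (p³q)¹ = p³q, (p³q)² = p⁴, (p³q)³ = p³q⁻¹, (p³q)⁴ = e.
So |⟨p³q⟩| = ord(p³q) = 4. With |G| = 16, by Lagrange [G : ⟨p³q⟩] = 16/4 = 4.

Answer: 4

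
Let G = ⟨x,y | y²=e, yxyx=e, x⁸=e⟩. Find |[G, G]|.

G' = [G, G] is generated by all commutators. The generator-pair commutators are: [x, y] = x².
The subgroup they normally generate is {e, x², x⁴, x⁶}, of order 4.
Check: |G/G'| = 16/4 = 4 is the order of the abelianisation.

Answer: 4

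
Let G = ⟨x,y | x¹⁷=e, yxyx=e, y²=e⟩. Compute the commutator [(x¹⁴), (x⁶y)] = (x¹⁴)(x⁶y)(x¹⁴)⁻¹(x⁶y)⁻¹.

[(x¹⁴), (x⁶y)] = (x¹⁴)·(x⁶y)·(x¹⁴)⁻¹·(x⁶y)⁻¹.
  (x¹⁴) · (x⁶y) = x³y
  (x³y) · (x³) = y
  y · (x⁶y) = x¹¹

Answer: x¹¹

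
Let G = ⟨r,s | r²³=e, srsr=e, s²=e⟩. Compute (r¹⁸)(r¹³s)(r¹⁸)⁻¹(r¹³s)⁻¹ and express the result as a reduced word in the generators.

[(r¹⁸), (r¹³s)] = (r¹⁸)·(r¹³s)·(r¹⁸)⁻¹·(r¹³s)⁻¹.
  (r¹⁸) · (r¹³s) = r⁸s
  (r⁸s) · (r⁵) = r³s
  (r³s) · (r¹³s) = r¹³

Answer: r¹³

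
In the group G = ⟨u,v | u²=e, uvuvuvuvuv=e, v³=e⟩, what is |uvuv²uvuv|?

Compute successive powers until reaching e:
  (uvuv²uvuv)¹ = uvuv²uvuv, (uvuv²uvuv)² = e.
The smallest positive k with (uvuv²uvuv)ᵏ = e is 2.

Answer: 2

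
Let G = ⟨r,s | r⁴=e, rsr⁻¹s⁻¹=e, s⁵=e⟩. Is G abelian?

Each pair of generators commutes: r·s = rs = s·r. Since the generators pairwise commute, every element of G commutes with every other, so G is abelian.

Answer: Yes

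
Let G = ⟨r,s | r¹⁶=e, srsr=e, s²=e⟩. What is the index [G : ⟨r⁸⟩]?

First find ord(r⁸) by computing successive powers:
  (r⁸)¹ = r⁸, (r⁸)² = e.
So |⟨r⁸⟩| = ord(r⁸) = 2. With |G| = 32, by Lagrange [G : ⟨r⁸⟩] = 32/2 = 16.

Answer: 16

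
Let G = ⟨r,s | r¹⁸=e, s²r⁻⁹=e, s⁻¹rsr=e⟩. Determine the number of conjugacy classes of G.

The conjugacy classes (representative and size) are:
  [e] (size 1), [r¹⁷] (size 2), [r¹⁶] (size 2), [r³] (size 2), [r¹⁴] (size 2), [r¹³] (size 2), [r¹²] (size 2), [r¹¹] (size 2), [r¹⁰] (size 2), [r⁹] (size 1), [r⁸s] (size 9), [rs] (size 9).
Class equation: 1 + 2 + 2 + 2 + 2 + 2 + 2 + 2 + 2 + 1 + 9 + 9 = 36 = |G|. So G has 12 conjugacy classes.

Answer: 12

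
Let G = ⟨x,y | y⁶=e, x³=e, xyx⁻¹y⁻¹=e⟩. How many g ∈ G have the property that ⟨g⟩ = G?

⟨g⟩ = G would require ord(g) = |G| = 18, but the maximum element order in G is 6 < 18. So G is not cyclic and no single element generates it: the count is 0.

Answer: 0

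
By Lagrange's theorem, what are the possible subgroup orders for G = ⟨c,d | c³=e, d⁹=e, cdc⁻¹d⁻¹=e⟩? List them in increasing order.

|G| = 27 = 3³. By Lagrange's theorem the order of any subgroup divides 27; the divisors of 27 are 1, 3, 9, 27.

Answer: 1, 3, 9, 27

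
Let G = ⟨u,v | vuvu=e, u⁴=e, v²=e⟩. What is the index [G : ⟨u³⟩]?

First find ord(u³) by computing successive powers:
  (u³)¹ = u³, (u³)² = u², (u³)³ = u, (u³)⁴ = e.
So |⟨u³⟩| = ord(u³) = 4. With |G| = 8, by Lagrange [G : ⟨u³⟩] = 8/4 = 2.

Answer: 2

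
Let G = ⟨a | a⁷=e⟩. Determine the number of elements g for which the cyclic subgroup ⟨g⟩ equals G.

G is cyclic of order 7. An element generates G iff its order is 7, and a cyclic group of order 7 has exactly φ(7) = 6 such elements.

Answer: 6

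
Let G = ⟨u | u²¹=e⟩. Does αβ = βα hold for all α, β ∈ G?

G has a single generator, so G is cyclic and hence abelian.

Answer: Yes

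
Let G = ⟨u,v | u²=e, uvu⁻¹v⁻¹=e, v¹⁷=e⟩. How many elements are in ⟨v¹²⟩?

|⟨v¹²⟩| equals the order of v¹². Compute successive powers until reaching e:
  (v¹²)¹ = v¹², (v¹²)² = v⁷, (v¹²)³ = v², (v¹²)⁴ = v¹⁴, (v¹²)⁵ = v⁹, (v¹²)⁶ = v⁴, (v¹²)⁷ = v¹⁶, (v¹²)⁸ = v¹¹, (v¹²)⁹ = v⁶, (v¹²)¹⁰ = v, (v¹²)¹¹ = v¹³, (v¹²)¹² = v⁸, (v¹²)¹³ = v³, (v¹²)¹⁴ = v¹⁵, (v¹²)¹⁵ = v¹⁰, (v¹²)¹⁶ = v⁵, (v¹²)¹⁷ = e.
The smallest positive k with (v¹²)ᵏ = e is 17, so |⟨v¹²⟩| = 17.

Answer: 17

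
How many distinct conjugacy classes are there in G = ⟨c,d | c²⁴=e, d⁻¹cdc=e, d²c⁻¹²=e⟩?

The conjugacy classes (representative and size) are:
  [e] (size 1), [c] (size 2), [c²] (size 2), [c³] (size 2), [c⁴] (size 2), [c⁵] (size 2), [c¹⁸] (size 2), [c⁷] (size 2), [c¹⁶] (size 2), [c¹⁵] (size 2), [c¹⁴] (size 2), [c¹³] (size 2), [c¹²] (size 1), [c⁶d] (size 12), [c⁵d⁻¹] (size 12).
Class equation: 1 + 2 + 2 + 2 + 2 + 2 + 2 + 2 + 2 + 2 + 2 + 2 + 1 + 12 + 12 = 48 = |G|. So G has 15 conjugacy classes.

Answer: 15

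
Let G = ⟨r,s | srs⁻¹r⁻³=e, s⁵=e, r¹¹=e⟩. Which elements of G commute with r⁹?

⟨r⁹⟩ ⊆ C_G(r⁹) since powers of r⁹ commute with r⁹; so |C_G(r⁹)| ≥ |⟨r⁹⟩| = 11.
By orbit–stabilizer, |C_G(r⁹)| = |G| / |conj. class of r⁹| = 55 / 5 = 11.
The 11 elements commuting with r⁹ are {e, r, r², r³, r⁴, r⁵, r⁶, r⁷, r⁸, r⁹, r¹⁰}.

Answer: {e, r, r², r³, r⁴, r⁵, r⁶, r⁷, r⁸, r⁹, r¹⁰}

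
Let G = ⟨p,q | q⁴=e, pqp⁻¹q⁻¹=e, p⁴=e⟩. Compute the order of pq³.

Compute successive powers until reaching e:
  (pq³)¹ = pq³, (pq³)² = p²q², (pq³)³ = p³q, (pq³)⁴ = e.
The smallest positive k with (pq³)ᵏ = e is 4.

Answer: 4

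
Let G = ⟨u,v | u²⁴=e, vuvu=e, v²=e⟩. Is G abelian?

u·v = uv but v·u = u²³v, so u·v ≠ v·u and G is not abelian.

Answer: No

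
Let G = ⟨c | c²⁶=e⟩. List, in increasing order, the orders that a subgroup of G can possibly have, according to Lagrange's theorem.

|G| = 26 = 2 · 13. By Lagrange's theorem the order of any subgroup divides 26; the divisors of 26 are 1, 2, 13, 26.

Answer: 1, 2, 13, 26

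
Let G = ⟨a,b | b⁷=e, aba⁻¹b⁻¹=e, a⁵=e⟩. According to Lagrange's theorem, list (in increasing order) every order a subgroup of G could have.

|G| = 35 = 5 · 7. By Lagrange's theorem the order of any subgroup divides 35; the divisors of 35 are 1, 5, 7, 35.

Answer: 1, 5, 7, 35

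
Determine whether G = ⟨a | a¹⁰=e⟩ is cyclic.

|G| = 10. The element a has order 10 (its powers give 10 distinct elements), so ⟨a⟩ = G and G is cyclic.

Answer: Yes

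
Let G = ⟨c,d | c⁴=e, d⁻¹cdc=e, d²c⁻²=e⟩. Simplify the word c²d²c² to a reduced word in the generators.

Multiply left to right, reducing at each step:
  (c²) · d² = e
  e · c² = c²

Answer: c²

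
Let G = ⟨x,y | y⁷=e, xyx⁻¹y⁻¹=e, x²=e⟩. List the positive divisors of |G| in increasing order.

|G| = 14 = 2 · 7. By Lagrange's theorem the order of any subgroup divides 14; the divisors of 14 are 1, 2, 7, 14.

Answer: 1, 2, 7, 14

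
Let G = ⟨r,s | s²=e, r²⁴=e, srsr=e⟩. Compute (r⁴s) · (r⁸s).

Compute (r⁴s) · (r⁸s) by multiplying left to right and reducing via the relations at each step:
  (r⁴s) · r⁸ = r²⁰s
  (r²⁰s) · s = r²⁰

Answer: r²⁰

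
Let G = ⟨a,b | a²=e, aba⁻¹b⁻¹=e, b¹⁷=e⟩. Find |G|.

Enumerate words in the generators, reducing via the relations: the distinct elements are
  {a, b, e, ab, b², b³, b⁴, b⁵, b⁶, b⁷, b⁸, b⁹, ab², ab³, ab⁴, ab⁵, ab⁶, ab⁷, ab⁸, ab⁹, b¹², b¹³, b¹¹, b¹⁰, b¹⁴, b¹⁵, b¹⁶, ab¹², ab¹³, ab¹¹, ab¹⁰, ab¹⁴, ab¹⁵, ab¹⁶}.
No further products give new elements, so |G| = 34.

Answer: 34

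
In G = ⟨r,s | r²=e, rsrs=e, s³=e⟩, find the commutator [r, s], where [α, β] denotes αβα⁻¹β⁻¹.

[r, s] = r·s·r⁻¹·s⁻¹.
  r · s = rs
  (rs) · r = s²
  (s²) · (s²) = s

Answer: s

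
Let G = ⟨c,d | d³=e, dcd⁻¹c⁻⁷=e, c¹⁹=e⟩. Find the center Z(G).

An element z ∈ Z(G) iff z commutes with every generator.
For example e is central: e·c = c = c·e; e·d = d = d·e.
Whereas c ∉ Z(G) since c·d = cd ≠ c⁷d = d·c.
Checking each of the 57 elements this way gives Z(G) = {e}, of order 1.

Answer: {e}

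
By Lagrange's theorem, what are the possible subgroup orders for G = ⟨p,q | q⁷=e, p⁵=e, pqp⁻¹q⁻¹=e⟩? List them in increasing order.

|G| = 35 = 5 · 7. By Lagrange's theorem the order of any subgroup divides 35; the divisors of 35 are 1, 5, 7, 35.

Answer: 1, 5, 7, 35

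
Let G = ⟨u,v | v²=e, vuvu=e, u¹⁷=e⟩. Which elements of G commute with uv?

⟨uv⟩ ⊆ C_G(uv) since powers of uv commute with uv; so |C_G(uv)| ≥ |⟨uv⟩| = 2.
By orbit–stabilizer, |C_G(uv)| = |G| / |conj. class of uv| = 34 / 17 = 2.
The 2 elements commuting with uv are {e, uv}.

Answer: {e, uv}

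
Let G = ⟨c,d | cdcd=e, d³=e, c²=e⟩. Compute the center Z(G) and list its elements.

An element z ∈ Z(G) iff z commutes with every generator.
For example e is central: e·c = c = c·e; e·d = d = d·e.
Whereas c ∉ Z(G) since c·d = cd ≠ cd² = d·c.
Checking each of the 6 elements this way gives Z(G) = {e}, of order 1.

Answer: {e}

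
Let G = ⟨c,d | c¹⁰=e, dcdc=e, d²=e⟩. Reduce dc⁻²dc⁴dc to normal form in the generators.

Multiply left to right, reducing at each step:
  d · c⁻² = c²d
  (c²d) · d = c²
  (c²) · c⁴ = c⁶
  (c⁶) · d = c⁶d
  (c⁶d) · c = c⁵d

Answer: c⁵d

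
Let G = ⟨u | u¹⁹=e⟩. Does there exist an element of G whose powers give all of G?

|G| = 19. The element u has order 19 (its powers give 19 distinct elements), so ⟨u⟩ = G and G is cyclic.

Answer: Yes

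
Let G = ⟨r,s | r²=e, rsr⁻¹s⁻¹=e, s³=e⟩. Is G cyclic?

|G| = 6. The element rs has order 6 (its powers give 6 distinct elements), so ⟨rs⟩ = G and G is cyclic.

Answer: Yes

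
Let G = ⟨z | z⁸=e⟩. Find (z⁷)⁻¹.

The order of (z⁷) is 8 (smallest k with (z⁷)ᵏ = e), so (z⁷)⁻¹ = (z⁷)⁷ = z.
Check: (z⁷) · z → (z⁷) · z = e, giving e as required.

Answer: z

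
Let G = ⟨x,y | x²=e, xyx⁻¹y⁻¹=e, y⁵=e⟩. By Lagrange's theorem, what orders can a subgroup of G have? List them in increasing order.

|G| = 10 = 2 · 5. By Lagrange's theorem the order of any subgroup divides 10; the divisors of 10 are 1, 2, 5, 10.

Answer: 1, 2, 5, 10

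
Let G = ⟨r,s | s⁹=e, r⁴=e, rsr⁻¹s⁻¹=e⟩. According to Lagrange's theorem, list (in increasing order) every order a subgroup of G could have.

|G| = 36 = 2² · 3². By Lagrange's theorem the order of any subgroup divides 36; the divisors of 36 are 1, 2, 3, 4, 6, 9, 12, 18, 36.

Answer: 1, 2, 3, 4, 6, 9, 12, 18, 36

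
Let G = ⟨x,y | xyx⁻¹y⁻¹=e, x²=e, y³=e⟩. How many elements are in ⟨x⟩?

|⟨x⟩| equals the order of x. Compute successive powers until reaching e:
  x¹ = x, x² = e.
The smallest positive k with xᵏ = e is 2, so |⟨x⟩| = 2.

Answer: 2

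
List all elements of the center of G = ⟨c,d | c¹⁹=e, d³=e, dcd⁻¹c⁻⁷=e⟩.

An element z ∈ Z(G) iff z commutes with every generator.
For example e is central: e·c = c = c·e; e·d = d = d·e.
Whereas c ∉ Z(G) since c·d = cd ≠ c⁷d = d·c.
Checking each of the 57 elements this way gives Z(G) = {e}, of order 1.

Answer: {e}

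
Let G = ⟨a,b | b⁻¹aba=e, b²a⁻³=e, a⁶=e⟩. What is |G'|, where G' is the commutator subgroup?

G' = [G, G] is generated by all commutators. The generator-pair commutators are: [a, b] = a².
The subgroup they normally generate is {e, a², a⁴}, of order 3.
Check: |G/G'| = 12/3 = 4 is the order of the abelianisation.

Answer: 3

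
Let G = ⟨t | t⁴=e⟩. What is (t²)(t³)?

Compute (t²) · (t³) by multiplying left to right and reducing via the relations at each step:
  (t²) · t³ = t

Answer: t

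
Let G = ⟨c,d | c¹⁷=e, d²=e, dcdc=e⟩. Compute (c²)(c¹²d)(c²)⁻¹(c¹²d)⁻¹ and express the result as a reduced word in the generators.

[(c²), (c¹²d)] = (c²)·(c¹²d)·(c²)⁻¹·(c¹²d)⁻¹.
  (c²) · (c¹²d) = c¹⁴d
  (c¹⁴d) · (c¹⁵) = c¹⁶d
  (c¹⁶d) · (c¹²d) = c⁴

Answer: c⁴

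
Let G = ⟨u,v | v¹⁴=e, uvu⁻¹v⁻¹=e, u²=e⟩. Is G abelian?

Each pair of generators commutes: u·v = uv = v·u. Since the generators pairwise commute, every element of G commutes with every other, so G is abelian.

Answer: Yes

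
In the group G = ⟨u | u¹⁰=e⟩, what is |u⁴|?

Compute successive powers until reaching e:
  (u⁴)¹ = u⁴, (u⁴)² = u⁸, (u⁴)³ = u², (u⁴)⁴ = u⁶, (u⁴)⁵ = e.
The smallest positive k with (u⁴)ᵏ = e is 5.

Answer: 5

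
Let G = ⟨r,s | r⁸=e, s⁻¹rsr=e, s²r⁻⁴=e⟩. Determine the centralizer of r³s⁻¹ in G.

⟨r³s⁻¹⟩ ⊆ C_G(r³s⁻¹) since powers of r³s⁻¹ commute with r³s⁻¹; so |C_G(r³s⁻¹)| ≥ |⟨r³s⁻¹⟩| = 4.
By orbit–stabilizer, |C_G(r³s⁻¹)| = |G| / |conj. class of r³s⁻¹| = 16 / 4 = 4.
The 4 elements commuting with r³s⁻¹ are {e, r⁴, r³s, r³s⁻¹}.

Answer: {e, r⁴, r³s, r³s⁻¹}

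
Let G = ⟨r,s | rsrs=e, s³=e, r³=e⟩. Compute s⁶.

Compute successive powers of s, reducing at each step:
  s²: s · s = s²
  s³: (s²) · s = e
  s⁴: e · s = s
  s⁵: s · s = s²
  s⁶: (s²) · s = e

Answer: e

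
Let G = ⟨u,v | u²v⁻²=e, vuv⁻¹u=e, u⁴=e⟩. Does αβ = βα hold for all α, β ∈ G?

u·v = uv but v·u = uv⁻¹, so u·v ≠ v·u and G is not abelian.

Answer: No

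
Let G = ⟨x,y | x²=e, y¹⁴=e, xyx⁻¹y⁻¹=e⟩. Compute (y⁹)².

Compute successive powers of (y⁹), reducing at each step:
  (y⁹)²: (y⁹) · y⁹ = y⁴

Answer: y⁴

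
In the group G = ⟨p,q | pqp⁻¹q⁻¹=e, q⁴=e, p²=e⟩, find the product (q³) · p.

Compute (q³) · p by multiplying left to right and reducing via the relations at each step:
  (q³) · p = pq³

Answer: pq³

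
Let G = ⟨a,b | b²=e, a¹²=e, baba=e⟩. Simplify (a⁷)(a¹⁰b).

Compute (a⁷) · (a¹⁰b) by multiplying left to right and reducing via the relations at each step:
  (a⁷) · a¹⁰ = a⁵
  (a⁵) · b = a⁵b

Answer: a⁵b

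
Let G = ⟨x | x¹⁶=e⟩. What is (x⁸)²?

Compute successive powers of (x⁸), reducing at each step:
  (x⁸)²: (x⁸) · x⁸ = e

Answer: e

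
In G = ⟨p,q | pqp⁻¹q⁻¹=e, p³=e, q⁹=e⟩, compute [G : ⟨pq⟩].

First find ord(pq) by computing successive powers:
  (pq)¹ = pq, (pq)² = p²q², (pq)³ = q³, (pq)⁴ = pq⁴, (pq)⁵ = p²q⁵, (pq)⁶ = q⁶, (pq)⁷ = pq⁷, (pq)⁸ = p²q⁸, (pq)⁹ = e.
So |⟨pq⟩| = ord(pq) = 9. With |G| = 27, by Lagrange [G : ⟨pq⟩] = 27/9 = 3.

Answer: 3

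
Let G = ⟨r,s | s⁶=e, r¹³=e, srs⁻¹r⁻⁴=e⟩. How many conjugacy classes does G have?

The conjugacy classes (representative and size) are:
  [e] (size 1), [r⁴] (size 6), [r¹¹] (size 6), [r⁷s] (size 13), [r⁸s²] (size 13), [r¹²s³] (size 13), [r⁵s⁴] (size 13), [r¹¹s⁵] (size 13).
Class equation: 1 + 6 + 6 + 13 + 13 + 13 + 13 + 13 = 78 = |G|. So G has 8 conjugacy classes.

Answer: 8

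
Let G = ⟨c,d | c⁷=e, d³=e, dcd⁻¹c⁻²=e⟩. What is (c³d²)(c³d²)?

Compute (c³d²) · (c³d²) by multiplying left to right and reducing via the relations at each step:
  (c³d²) · c³ = cd²
  (cd²) · d² = cd

Answer: cd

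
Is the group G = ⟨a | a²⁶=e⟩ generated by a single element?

|G| = 26. The element a has order 26 (its powers give 26 distinct elements), so ⟨a⟩ = G and G is cyclic.

Answer: Yes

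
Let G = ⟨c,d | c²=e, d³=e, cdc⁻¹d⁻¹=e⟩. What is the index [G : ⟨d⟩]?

First find ord(d) by computing successive powers:
  d¹ = d, d² = d², d³ = e.
So |⟨d⟩| = ord(d) = 3. With |G| = 6, by Lagrange [G : ⟨d⟩] = 6/3 = 2.

Answer: 2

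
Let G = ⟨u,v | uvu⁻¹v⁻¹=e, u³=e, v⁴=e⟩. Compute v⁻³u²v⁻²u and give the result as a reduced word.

Multiply left to right, reducing at each step:
  v · u² = u²v
  (u²v) · v⁻² = u²v³
  (u²v³) · u = v³

Answer: v³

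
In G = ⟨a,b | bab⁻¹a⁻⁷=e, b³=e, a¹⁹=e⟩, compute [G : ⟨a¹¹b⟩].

First find ord(a¹¹b) by computing successive powers:
  (a¹¹b)¹ = a¹¹b, (a¹¹b)² = a¹²b², (a¹¹b)³ = e.
So |⟨a¹¹b⟩| = ord(a¹¹b) = 3. With |G| = 57, by Lagrange [G : ⟨a¹¹b⟩] = 57/3 = 19.

Answer: 19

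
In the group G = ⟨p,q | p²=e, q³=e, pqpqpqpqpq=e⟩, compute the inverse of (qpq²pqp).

The order of (qpq²pqp) is 3 (smallest k with (qpq²pqp)ᵏ = e), so (qpq²pqp)⁻¹ = (qpq²pqp)² = pq²pqpq².
Check: (qpq²pqp) · (pq²pqpq²) → (qpq²pqp) · p = qpq²pq;   (qpq²pq) · q² = qpq²p;   (qpq²p) · p = qpq²;   (qpq²) · q = qp;   (qp) · p = q;   q · q² = e, giving e as required.

Answer: pq²pqpq²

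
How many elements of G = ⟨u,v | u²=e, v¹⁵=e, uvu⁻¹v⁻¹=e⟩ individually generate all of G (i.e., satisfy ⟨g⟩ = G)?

G is cyclic of order 30. An element generates G iff its order is 30, and a cyclic group of order 30 has exactly φ(30) = 8 such elements.

Answer: 8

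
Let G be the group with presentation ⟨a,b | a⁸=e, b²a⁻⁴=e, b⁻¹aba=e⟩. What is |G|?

Enumerate words in the generators, reducing via the relations: the distinct elements are
  {a, b, e, ab, a², a³, a⁴, a⁵, a⁶, a⁷, a²b, a³b, b⁻¹, ab⁻¹, a²b⁻¹, a³b⁻¹}.
No further products give new elements, so |G| = 16.

Answer: 16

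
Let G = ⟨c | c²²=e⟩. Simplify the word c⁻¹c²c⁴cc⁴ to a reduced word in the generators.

Multiply left to right, reducing at each step:
  (c²¹) · c² = c
  c · c⁴ = c⁵
  (c⁵) · c = c⁶
  (c⁶) · c⁴ = c¹⁰

Answer: c¹⁰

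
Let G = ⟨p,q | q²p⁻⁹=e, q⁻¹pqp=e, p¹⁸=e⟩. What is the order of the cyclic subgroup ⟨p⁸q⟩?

|⟨p⁸q⟩| equals the order of p⁸q. Compute successive powers until reaching e:
  (p⁸q)¹ = p⁸q, (p⁸q)² = p⁹, (p⁸q)³ = p⁸q⁻¹, (p⁸q)⁴ = e.
The smallest positive k with (p⁸q)ᵏ = e is 4, so |⟨p⁸q⟩| = 4.

Answer: 4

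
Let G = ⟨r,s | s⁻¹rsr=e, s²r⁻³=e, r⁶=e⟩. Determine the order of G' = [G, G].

G' = [G, G] is generated by all commutators. The generator-pair commutators are: [r, s] = r².
The subgroup they normally generate is {e, r², r⁴}, of order 3.
Check: |G/G'| = 12/3 = 4 is the order of the abelianisation.

Answer: 3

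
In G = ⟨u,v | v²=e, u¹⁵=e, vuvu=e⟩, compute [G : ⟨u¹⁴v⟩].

First find ord(u¹⁴v) by computing successive powers:
  (u¹⁴v)¹ = u¹⁴v, (u¹⁴v)² = e.
So |⟨u¹⁴v⟩| = ord(u¹⁴v) = 2. With |G| = 30, by Lagrange [G : ⟨u¹⁴v⟩] = 30/2 = 15.

Answer: 15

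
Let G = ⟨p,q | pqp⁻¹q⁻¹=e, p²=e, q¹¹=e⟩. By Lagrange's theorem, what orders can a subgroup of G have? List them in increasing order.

|G| = 22 = 2 · 11. By Lagrange's theorem the order of any subgroup divides 22; the divisors of 22 are 1, 2, 11, 22.

Answer: 1, 2, 11, 22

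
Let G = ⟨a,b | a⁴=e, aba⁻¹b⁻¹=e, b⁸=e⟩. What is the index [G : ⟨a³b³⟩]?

First find ord(a³b³) by computing successive powers:
  (a³b³)¹ = a³b³, (a³b³)² = a²b⁶, (a³b³)³ = ab, (a³b³)⁴ = b⁴, (a³b³)⁵ = a³b⁷, (a³b³)⁶ = a²b², (a³b³)⁷ = ab⁵, (a³b³)⁸ = e.
So |⟨a³b³⟩| = ord(a³b³) = 8. With |G| = 32, by Lagrange [G : ⟨a³b³⟩] = 32/8 = 4.

Answer: 4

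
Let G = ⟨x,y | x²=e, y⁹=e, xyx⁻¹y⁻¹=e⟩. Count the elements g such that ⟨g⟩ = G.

G is cyclic of order 18. An element generates G iff its order is 18, and a cyclic group of order 18 has exactly φ(18) = 6 such elements.

Answer: 6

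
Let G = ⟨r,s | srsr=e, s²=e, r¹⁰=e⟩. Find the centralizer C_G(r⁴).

⟨r⁴⟩ ⊆ C_G(r⁴) since powers of r⁴ commute with r⁴; so |C_G(r⁴)| ≥ |⟨r⁴⟩| = 5.
By orbit–stabilizer, |C_G(r⁴)| = |G| / |conj. class of r⁴| = 20 / 2 = 10.
The 10 elements commuting with r⁴ are {e, r, r², r³, r⁴, r⁵, r⁶, r⁷, r⁸, r⁹}.

Answer: {e, r, r², r³, r⁴, r⁵, r⁶, r⁷, r⁸, r⁹}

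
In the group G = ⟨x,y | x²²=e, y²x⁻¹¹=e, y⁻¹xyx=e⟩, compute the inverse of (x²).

The order of (x²) is 11 (smallest k with (x²)ᵏ = e), so (x²)⁻¹ = (x²)¹⁰ = x²⁰.
Check: (x²) · (x²⁰) → (x²) · x²⁰ = e, giving e as required.

Answer: x²⁰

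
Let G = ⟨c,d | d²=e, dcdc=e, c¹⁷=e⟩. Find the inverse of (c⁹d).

The order of (c⁹d) is 2 (smallest k with (c⁹d)ᵏ = e), so (c⁹d)⁻¹ = (c⁹d)¹ = c⁹d.
Check: (c⁹d) · (c⁹d) → (c⁹d) · c⁹ = d;   d · d = e, giving e as required.

Answer: c⁹d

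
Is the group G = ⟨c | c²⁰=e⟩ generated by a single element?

|G| = 20. The element c has order 20 (its powers give 20 distinct elements), so ⟨c⟩ = G and G is cyclic.

Answer: Yes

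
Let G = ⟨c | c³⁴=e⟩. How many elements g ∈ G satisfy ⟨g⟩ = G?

G is cyclic of order 34. An element generates G iff its order is 34, and a cyclic group of order 34 has exactly φ(34) = 16 such elements.

Answer: 16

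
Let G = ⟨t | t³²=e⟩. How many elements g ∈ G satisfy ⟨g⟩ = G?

G is cyclic of order 32. An element generates G iff its order is 32, and a cyclic group of order 32 has exactly φ(32) = 16 such elements.

Answer: 16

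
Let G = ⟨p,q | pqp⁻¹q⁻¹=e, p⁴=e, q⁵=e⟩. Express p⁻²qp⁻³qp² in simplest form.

Multiply left to right, reducing at each step:
  (p²) · q = p²q
  (p²q) · p⁻³ = p³q
  (p³q) · q = p³q²
  (p³q²) · p² = pq²

Answer: pq²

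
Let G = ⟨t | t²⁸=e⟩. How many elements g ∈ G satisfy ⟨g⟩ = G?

G is cyclic of order 28. An element generates G iff its order is 28, and a cyclic group of order 28 has exactly φ(28) = 12 such elements.

Answer: 12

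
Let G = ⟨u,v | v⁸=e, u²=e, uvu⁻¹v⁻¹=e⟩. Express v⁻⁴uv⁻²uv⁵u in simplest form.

Multiply left to right, reducing at each step:
  (v⁴) · u = uv⁴
  (uv⁴) · v⁻² = uv²
  (uv²) · u = v²
  (v²) · v⁵ = v⁷
  (v⁷) · u = uv⁷

Answer: uv⁷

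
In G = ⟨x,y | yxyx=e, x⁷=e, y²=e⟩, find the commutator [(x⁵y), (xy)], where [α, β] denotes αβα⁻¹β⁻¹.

[(x⁵y), (xy)] = (x⁵y)·(xy)·(x⁵y)⁻¹·(xy)⁻¹.
  (x⁵y) · (xy) = x⁴
  (x⁴) · (x⁵y) = x²y
  (x²y) · (xy) = x

Answer: x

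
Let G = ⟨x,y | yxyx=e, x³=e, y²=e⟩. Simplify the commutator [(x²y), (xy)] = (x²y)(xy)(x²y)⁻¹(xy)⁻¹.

[(x²y), (xy)] = (x²y)·(xy)·(x²y)⁻¹·(xy)⁻¹.
  (x²y) · (xy) = x
  x · (x²y) = y
  y · (xy) = x²

Answer: x²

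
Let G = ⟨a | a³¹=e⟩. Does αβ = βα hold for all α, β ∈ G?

G has a single generator, so G is cyclic and hence abelian.

Answer: Yes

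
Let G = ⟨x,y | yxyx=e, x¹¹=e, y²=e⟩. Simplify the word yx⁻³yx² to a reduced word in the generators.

Multiply left to right, reducing at each step:
  y · x⁻³ = x³y
  (x³y) · y = x³
  (x³) · x² = x⁵

Answer: x⁵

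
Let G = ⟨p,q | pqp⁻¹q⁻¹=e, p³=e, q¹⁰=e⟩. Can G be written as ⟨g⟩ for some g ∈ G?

|G| = 30. The element pq has order 30 (its powers give 30 distinct elements), so ⟨pq⟩ = G and G is cyclic.

Answer: Yes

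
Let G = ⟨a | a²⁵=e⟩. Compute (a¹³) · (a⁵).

Compute (a¹³) · (a⁵) by multiplying left to right and reducing via the relations at each step:
  (a¹³) · a⁵ = a¹⁸

Answer: a¹⁸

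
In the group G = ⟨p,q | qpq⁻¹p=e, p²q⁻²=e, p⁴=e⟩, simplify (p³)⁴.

Compute successive powers of (p³), reducing at each step:
  (p³)²: (p³) · p³ = p²
  (p³)³: (p²) · p³ = p
  (p³)⁴: p · p³ = e

Answer: e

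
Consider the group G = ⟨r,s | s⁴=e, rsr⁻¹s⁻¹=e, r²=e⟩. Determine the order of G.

Enumerate words in the generators, reducing via the relations: the distinct elements are
  {e, r, s, rs, s², s³, rs², rs³}.
No further products give new elements, so |G| = 8.

Answer: 8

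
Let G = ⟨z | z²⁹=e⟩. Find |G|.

G is generated by a single element, so G is cyclic. The relator gives z²⁹ = e and no smaller power is forced to be e, so the 29 powers {e, z, z², z³, z⁴, z⁵, z⁶, z⁷, z⁸, z⁹, z²², z²³, z²¹, z²⁰, z²⁴, z²⁵, z²⁶, z²⁷, z²⁸, z¹², z¹³, z¹¹, z¹⁰, z¹⁴, z¹⁵, z¹⁶, z¹⁷, z¹⁸, z¹⁹} are distinct. Hence |G| = 29.

Answer: 29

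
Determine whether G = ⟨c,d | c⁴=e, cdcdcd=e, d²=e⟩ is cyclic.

Every cyclic group is abelian. But c·d = cd while d·c = dc, so c·d ≠ d·c and G is not abelian. Hence G is not cyclic.

Answer: No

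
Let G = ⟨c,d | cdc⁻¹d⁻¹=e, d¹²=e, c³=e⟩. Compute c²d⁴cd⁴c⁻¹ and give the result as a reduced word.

Multiply left to right, reducing at each step:
  (c²) · d⁴ = c²d⁴
  (c²d⁴) · c = d⁴
  (d⁴) · d⁴ = d⁸
  (d⁸) · c⁻¹ = c²d⁸

Answer: c²d⁸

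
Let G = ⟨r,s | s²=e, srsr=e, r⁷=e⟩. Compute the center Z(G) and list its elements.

An element z ∈ Z(G) iff z commutes with every generator.
For example e is central: e·r = r = r·e; e·s = s = s·e.
Whereas r ∉ Z(G) since r·s = rs ≠ r⁶s = s·r.
Checking each of the 14 elements this way gives Z(G) = {e}, of order 1.

Answer: {e}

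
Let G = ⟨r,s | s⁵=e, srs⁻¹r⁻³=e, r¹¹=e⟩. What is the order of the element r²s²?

Compute successive powers until reaching e:
  (r²s²)¹ = r²s², (r²s²)² = r⁹s⁴, (r²s²)³ = r⁶s, (r²s²)⁴ = rs³, (r²s²)⁵ = e.
The smallest positive k with (r²s²)ᵏ = e is 5.

Answer: 5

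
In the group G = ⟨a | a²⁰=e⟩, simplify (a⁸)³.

Compute successive powers of (a⁸), reducing at each step:
  (a⁸)²: (a⁸) · a⁸ = a¹⁶
  (a⁸)³: (a¹⁶) · a⁸ = a⁴

Answer: a⁴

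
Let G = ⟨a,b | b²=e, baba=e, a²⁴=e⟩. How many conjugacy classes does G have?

The conjugacy classes (representative and size) are:
  [e] (size 1), [a²³] (size 2), [a²] (size 2), [a³] (size 2), [a²⁰] (size 2), [a¹⁹] (size 2), [a⁶] (size 2), [a⁷] (size 2), [a⁸] (size 2), [a⁹] (size 2), [a¹⁴] (size 2), [a¹¹] (size 2), [a¹²] (size 1), [a⁴b] (size 12), [a⁵b] (size 12).
Class equation: 1 + 2 + 2 + 2 + 2 + 2 + 2 + 2 + 2 + 2 + 2 + 2 + 1 + 12 + 12 = 48 = |G|. So G has 15 conjugacy classes.

Answer: 15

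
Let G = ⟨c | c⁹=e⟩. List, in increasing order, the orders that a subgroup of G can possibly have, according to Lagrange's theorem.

|G| = 9 = 3². By Lagrange's theorem the order of any subgroup divides 9; the divisors of 9 are 1, 3, 9.

Answer: 1, 3, 9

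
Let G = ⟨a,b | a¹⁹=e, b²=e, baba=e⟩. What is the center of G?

An element z ∈ Z(G) iff z commutes with every generator.
For example e is central: e·a = a = a·e; e·b = b = b·e.
Whereas a ∉ Z(G) since a·b = ab ≠ a¹⁸b = b·a.
Checking each of the 38 elements this way gives Z(G) = {e}, of order 1.

Answer: {e}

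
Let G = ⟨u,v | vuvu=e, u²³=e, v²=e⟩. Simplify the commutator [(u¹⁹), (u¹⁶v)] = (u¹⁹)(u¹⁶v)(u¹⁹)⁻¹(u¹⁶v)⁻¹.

[(u¹⁹), (u¹⁶v)] = (u¹⁹)·(u¹⁶v)·(u¹⁹)⁻¹·(u¹⁶v)⁻¹.
  (u¹⁹) · (u¹⁶v) = u¹²v
  (u¹²v) · (u⁴) = u⁸v
  (u⁸v) · (u¹⁶v) = u¹⁵

Answer: u¹⁵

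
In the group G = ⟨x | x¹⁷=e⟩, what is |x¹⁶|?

Compute successive powers until reaching e:
  (x¹⁶)¹ = x¹⁶, (x¹⁶)² = x¹⁵, (x¹⁶)³ = x¹⁴, (x¹⁶)⁴ = x¹³, (x¹⁶)⁵ = x¹², (x¹⁶)⁶ = x¹¹, (x¹⁶)⁷ = x¹⁰, (x¹⁶)⁸ = x⁹, (x¹⁶)⁹ = x⁸, (x¹⁶)¹⁰ = x⁷, (x¹⁶)¹¹ = x⁶, (x¹⁶)¹² = x⁵, (x¹⁶)¹³ = x⁴, (x¹⁶)¹⁴ = x³, (x¹⁶)¹⁵ = x², (x¹⁶)¹⁶ = x, (x¹⁶)¹⁷ = e.
The smallest positive k with (x¹⁶)ᵏ = e is 17.

Answer: 17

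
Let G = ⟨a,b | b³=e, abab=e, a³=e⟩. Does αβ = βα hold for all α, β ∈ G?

a·b = ab but b·a = a²b², so a·b ≠ b·a and G is not abelian.

Answer: No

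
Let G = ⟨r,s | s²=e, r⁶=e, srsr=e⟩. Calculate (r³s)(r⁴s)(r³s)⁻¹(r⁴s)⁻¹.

[(r³s), (r⁴s)] = (r³s)·(r⁴s)·(r³s)⁻¹·(r⁴s)⁻¹.
  (r³s) · (r⁴s) = r⁵
  (r⁵) · (r³s) = r²s
  (r²s) · (r⁴s) = r⁴

Answer: r⁴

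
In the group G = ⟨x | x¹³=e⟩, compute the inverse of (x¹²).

The order of (x¹²) is 13 (smallest k with (x¹²)ᵏ = e), so (x¹²)⁻¹ = (x¹²)¹² = x.
Check: (x¹²) · x → (x¹²) · x = e, giving e as required.

Answer: x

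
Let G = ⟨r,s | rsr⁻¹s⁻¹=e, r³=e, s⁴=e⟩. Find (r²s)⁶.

Compute successive powers of (r²s), reducing at each step:
  (r²s)²: (r²s) · r² = rs;   (rs) · s = rs²
  (r²s)³: (rs²) · r² = s²;   (s²) · s = s³
  (r²s)⁴: (s³) · r² = r²s³;   (r²s³) · s = r²
  (r²s)⁵: (r²) · r² = r;   r · s = rs
  (r²s)⁶: (rs) · r² = s;   s · s = s²

Answer: s²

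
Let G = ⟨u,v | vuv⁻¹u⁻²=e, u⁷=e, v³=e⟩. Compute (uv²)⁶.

Compute successive powers of (uv²), reducing at each step:
  (uv²)²: (uv²) · u = u⁵v²;   (u⁵v²) · v² = u⁵v
  (uv²)³: (u⁵v) · u = v;   v · v² = e
  (uv²)⁴: e · u = u;   u · v² = uv²
  (uv²)⁵: (uv²) · u = u⁵v²;   (u⁵v²) · v² = u⁵v
  (uv²)⁶: (u⁵v) · u = v;   v · v² = e

Answer: e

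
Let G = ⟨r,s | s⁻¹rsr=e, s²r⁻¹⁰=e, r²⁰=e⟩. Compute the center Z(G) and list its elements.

An element z ∈ Z(G) iff z commutes with every generator.
For example r¹⁰ is central: (r¹⁰)·r = r¹¹ = r·(r¹⁰); (r¹⁰)·s = s⁻¹ = s·(r¹⁰).
Whereas r ∉ Z(G) since r·s = rs ≠ r⁹s⁻¹ = s·r.
Checking each of the 40 elements this way gives Z(G) = {e, r¹⁰}, of order 2.

Answer: {e, r¹⁰}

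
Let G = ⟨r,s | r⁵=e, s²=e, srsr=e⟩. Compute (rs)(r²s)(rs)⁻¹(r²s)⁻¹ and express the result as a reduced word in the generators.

[(rs), (r²s)] = (rs)·(r²s)·(rs)⁻¹·(r²s)⁻¹.
  (rs) · (r²s) = r⁴
  (r⁴) · (rs) = s
  s · (r²s) = r³

Answer: r³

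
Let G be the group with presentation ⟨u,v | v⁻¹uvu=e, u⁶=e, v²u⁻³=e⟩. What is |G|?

Enumerate words in the generators, reducing via the relations: the distinct elements are
  {e, u, v, uv, u², u³, u⁴, u⁵, u²v, v⁻¹, uv⁻¹, u²v⁻¹}.
No further products give new elements, so |G| = 12.

Answer: 12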